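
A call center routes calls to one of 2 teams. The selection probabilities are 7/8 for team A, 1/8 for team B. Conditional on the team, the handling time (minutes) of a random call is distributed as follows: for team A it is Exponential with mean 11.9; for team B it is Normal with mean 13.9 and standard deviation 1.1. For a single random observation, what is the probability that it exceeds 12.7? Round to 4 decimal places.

Conditional on each team, P(X > 12.7): A: 0.343961; B: 0.862344.
By total probability, P(X > 12.7) = 0.875·0.343961 + 0.125·0.862344 = 0.408759.

0.4088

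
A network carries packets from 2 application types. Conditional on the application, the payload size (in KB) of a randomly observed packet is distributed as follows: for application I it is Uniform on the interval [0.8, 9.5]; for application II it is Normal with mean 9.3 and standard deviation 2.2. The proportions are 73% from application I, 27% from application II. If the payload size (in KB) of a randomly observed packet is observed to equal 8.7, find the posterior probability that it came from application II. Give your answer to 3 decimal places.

0.360

Likelihoods f(8.7 | ·): I: 0.114943; II: 0.174717.
Posterior ∝ prior × likelihood. Numerator for II: 0.27·0.174717 = 0.0471737.
Normalizing constant: 0.73·0.114943 + 0.27·0.174717 = 0.131082.
P(II | observation) = 0.0471737 / 0.131082 = 0.35988.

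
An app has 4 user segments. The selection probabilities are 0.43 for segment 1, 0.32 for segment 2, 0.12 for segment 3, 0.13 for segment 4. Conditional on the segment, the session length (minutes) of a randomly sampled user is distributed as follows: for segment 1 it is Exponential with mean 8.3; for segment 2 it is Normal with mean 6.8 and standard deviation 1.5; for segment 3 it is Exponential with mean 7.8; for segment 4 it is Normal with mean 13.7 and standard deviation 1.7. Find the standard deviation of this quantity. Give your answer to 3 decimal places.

6.522

Per component, 1: μ=8.3, E[X²]=137.78; 2: μ=6.8, E[X²]=48.49; 3: μ=7.8, E[X²]=121.68; 4: μ=13.7, E[X²]=190.58.
E[X] = 0.43·8.3 + 0.32·6.8 + 0.12·7.8 + 0.13·13.7 = 8.462.
E[X²] = 0.43·137.78 + 0.32·48.49 + 0.12·121.68 + 0.13·190.58 = 114.139.
Var(X) = E[X²] − (E[X])² = 114.139 − 71.6054 = 42.5338.
SD(X) = √42.5338 = 6.52179.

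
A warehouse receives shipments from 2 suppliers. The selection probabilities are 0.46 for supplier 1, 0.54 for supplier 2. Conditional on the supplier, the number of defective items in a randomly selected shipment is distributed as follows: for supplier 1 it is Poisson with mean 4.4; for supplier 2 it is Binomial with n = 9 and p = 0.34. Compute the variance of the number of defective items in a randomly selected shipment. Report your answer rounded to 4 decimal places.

Per component, 1: μ=4.4, E[X²]=23.76; 2: μ=3.06, E[X²]=11.3832.
E[X] = 0.46·4.4 + 0.54·3.06 = 3.6764.
E[X²] = 0.46·23.76 + 0.54·11.3832 = 17.0765.
Var(X) = E[X²] − (E[X])² = 17.0765 − 13.5159 = 3.56061.

3.5606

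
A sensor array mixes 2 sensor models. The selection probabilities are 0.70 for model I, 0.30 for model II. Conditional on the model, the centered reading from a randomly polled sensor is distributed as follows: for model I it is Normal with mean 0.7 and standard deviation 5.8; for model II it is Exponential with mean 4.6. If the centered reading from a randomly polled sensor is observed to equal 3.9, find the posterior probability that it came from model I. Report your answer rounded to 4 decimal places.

Likelihoods f(3.9 | ·): I: 0.0590721; II: 0.0931185.
Posterior ∝ prior × likelihood. Numerator for I: 0.7·0.0590721 = 0.0413505.
Normalizing constant: 0.7·0.0590721 + 0.3·0.0931185 = 0.069286.
P(I | observation) = 0.0413505 / 0.069286 = 0.596808.

0.5968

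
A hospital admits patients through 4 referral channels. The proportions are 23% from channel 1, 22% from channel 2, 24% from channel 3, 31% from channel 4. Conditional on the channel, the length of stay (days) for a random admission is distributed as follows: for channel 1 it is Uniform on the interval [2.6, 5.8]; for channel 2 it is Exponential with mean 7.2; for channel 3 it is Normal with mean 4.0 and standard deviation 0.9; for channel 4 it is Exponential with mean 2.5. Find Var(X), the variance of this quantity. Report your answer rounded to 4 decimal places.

16.6112

Per component, 1: μ=4.2, E[X²]=18.4933; 2: μ=7.2, E[X²]=103.68; 3: μ=4, E[X²]=16.81; 4: μ=2.5, E[X²]=12.5.
E[X] = 0.23·4.2 + 0.22·7.2 + 0.24·4 + 0.31·2.5 = 4.285.
E[X²] = 0.23·18.4933 + 0.22·103.68 + 0.24·16.81 + 0.31·12.5 = 34.9725.
Var(X) = E[X²] − (E[X])² = 34.9725 − 18.3612 = 16.6112.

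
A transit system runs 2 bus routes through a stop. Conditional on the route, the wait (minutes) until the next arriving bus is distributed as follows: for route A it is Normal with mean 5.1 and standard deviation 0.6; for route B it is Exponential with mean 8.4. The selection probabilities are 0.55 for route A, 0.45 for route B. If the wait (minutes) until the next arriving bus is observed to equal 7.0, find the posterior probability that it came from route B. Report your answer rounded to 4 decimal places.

0.9055

Likelihoods f(7.0 | ·): A: 0.00441829; B: 0.0517379.
Posterior ∝ prior × likelihood. Numerator for B: 0.45·0.0517379 = 0.023282.
Normalizing constant: 0.55·0.00441829 + 0.45·0.0517379 = 0.0257121.
P(B | observation) = 0.023282 / 0.0257121 = 0.90549.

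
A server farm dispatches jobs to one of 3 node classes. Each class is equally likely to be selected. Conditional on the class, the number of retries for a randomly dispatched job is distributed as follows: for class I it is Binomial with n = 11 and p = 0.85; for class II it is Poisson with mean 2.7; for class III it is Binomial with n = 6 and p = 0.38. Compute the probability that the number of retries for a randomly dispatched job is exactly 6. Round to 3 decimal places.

Conditional on each class, P(X = 6): I: 0.0132316; II: 0.0361622; III: 0.00301094.
By total probability, P(X = 6) = 0.333333·0.0132316 + 0.333333·0.0361622 + 0.333333·0.00301094 = 0.0174682.

0.017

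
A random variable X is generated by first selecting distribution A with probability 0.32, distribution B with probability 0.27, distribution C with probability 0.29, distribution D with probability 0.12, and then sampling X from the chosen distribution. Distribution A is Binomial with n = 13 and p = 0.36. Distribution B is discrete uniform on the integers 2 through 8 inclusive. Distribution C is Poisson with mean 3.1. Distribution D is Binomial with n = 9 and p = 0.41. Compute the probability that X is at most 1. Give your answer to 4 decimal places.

0.0691

Conditional on each component, P(X ≤ 1): A: 0.025123; B: 0; C: 0.184702; D: 0.0628434.
By total probability, P(X ≤ 1) = 0.32·0.025123 + 0.27·0 + 0.29·0.184702 + 0.12·0.0628434 = 0.0691441.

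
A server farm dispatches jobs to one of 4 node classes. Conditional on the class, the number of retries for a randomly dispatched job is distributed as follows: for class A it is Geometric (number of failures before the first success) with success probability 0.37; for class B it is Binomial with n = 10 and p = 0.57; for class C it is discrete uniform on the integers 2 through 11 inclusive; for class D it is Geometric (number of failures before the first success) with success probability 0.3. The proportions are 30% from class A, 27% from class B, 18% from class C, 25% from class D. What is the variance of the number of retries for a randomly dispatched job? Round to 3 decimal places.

9.616

Per component, A: μ=1.7027, E[X²]=7.5011; B: μ=5.7, E[X²]=34.941; C: μ=6.5, E[X²]=50.5; D: μ=2.33333, E[X²]=13.2222.
E[X] = 0.3·1.7027 + 0.27·5.7 + 0.18·6.5 + 0.25·2.33333 = 3.80314.
E[X²] = 0.3·7.5011 + 0.27·34.941 + 0.18·50.5 + 0.25·13.2222 = 24.08.
Var(X) = E[X²] − (E[X])² = 24.08 − 14.4639 = 9.61605.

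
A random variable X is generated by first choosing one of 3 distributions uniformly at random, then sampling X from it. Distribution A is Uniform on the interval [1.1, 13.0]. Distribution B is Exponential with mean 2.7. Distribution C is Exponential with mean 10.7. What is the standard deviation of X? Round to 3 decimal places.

Per component, A: μ=7.05, E[X²]=61.5033; B: μ=2.7, E[X²]=14.58; C: μ=10.7, E[X²]=228.98.
E[X] = 0.333333·7.05 + 0.333333·2.7 + 0.333333·10.7 = 6.81667.
E[X²] = 0.333333·61.5033 + 0.333333·14.58 + 0.333333·228.98 = 101.688.
Var(X) = E[X²] − (E[X])² = 101.688 − 46.4669 = 55.2208.
SD(X) = √55.2208 = 7.43107.

7.431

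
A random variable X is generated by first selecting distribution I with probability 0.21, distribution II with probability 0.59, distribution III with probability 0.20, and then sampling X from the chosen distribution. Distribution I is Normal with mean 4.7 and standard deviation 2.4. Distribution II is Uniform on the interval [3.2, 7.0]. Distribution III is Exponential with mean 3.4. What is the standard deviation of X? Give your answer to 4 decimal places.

2.1595

Per component, I: μ=4.7, E[X²]=27.85; II: μ=5.1, E[X²]=27.2133; III: μ=3.4, E[X²]=23.12.
E[X] = 0.21·4.7 + 0.59·5.1 + 0.2·3.4 = 4.676.
E[X²] = 0.21·27.85 + 0.59·27.2133 + 0.2·23.12 = 26.5284.
Var(X) = E[X²] − (E[X])² = 26.5284 − 21.865 = 4.66339.
SD(X) = √4.66339 = 2.15949.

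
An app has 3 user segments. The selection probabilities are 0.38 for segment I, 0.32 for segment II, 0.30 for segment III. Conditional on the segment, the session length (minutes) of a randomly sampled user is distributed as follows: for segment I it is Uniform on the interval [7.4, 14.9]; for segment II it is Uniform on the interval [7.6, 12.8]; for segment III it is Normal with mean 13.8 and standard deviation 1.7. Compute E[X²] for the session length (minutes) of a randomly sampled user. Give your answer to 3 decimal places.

141.037

For each component E[X²] = Var + (mean)², giving I: 129.01; II: 106.293; III: 193.33.
Overall E[X²] = 0.38·129.01 + 0.32·106.293 + 0.3·193.33 = 141.037.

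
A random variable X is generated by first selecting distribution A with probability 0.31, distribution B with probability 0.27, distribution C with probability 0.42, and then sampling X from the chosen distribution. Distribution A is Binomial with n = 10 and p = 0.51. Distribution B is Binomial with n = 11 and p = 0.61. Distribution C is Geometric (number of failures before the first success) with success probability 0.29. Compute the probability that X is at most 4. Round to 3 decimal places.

0.477

Conditional on each component, P(X ≤ 4): A: 0.352603; B: 0.0875966; C: 0.819577.
By total probability, P(X ≤ 4) = 0.31·0.352603 + 0.27·0.0875966 + 0.42·0.819577 = 0.47718.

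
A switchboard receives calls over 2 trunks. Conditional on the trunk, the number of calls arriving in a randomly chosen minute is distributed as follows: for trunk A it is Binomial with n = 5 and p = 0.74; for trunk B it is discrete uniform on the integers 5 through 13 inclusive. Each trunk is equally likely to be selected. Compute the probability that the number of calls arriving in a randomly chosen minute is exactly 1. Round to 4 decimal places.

Conditional on each trunk, P(X = 1): A: 0.0169081; B: 0.
By total probability, P(X = 1) = 0.5·0.0169081 + 0.5·0 = 0.00845406.

0.0085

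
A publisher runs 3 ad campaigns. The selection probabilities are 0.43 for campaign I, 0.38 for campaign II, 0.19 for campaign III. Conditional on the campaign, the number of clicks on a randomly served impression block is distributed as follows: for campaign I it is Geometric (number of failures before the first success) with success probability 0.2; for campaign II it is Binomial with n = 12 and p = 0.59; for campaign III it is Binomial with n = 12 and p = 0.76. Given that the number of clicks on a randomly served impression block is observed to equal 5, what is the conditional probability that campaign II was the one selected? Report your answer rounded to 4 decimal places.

0.5833

Likelihoods P(X=5 | ·): I: 0.065536; II: 0.110274; III: 0.00921026.
Posterior ∝ prior × likelihood. Numerator for II: 0.38·0.110274 = 0.041904.
Normalizing constant: 0.43·0.065536 + 0.38·0.110274 + 0.19·0.00921026 = 0.0718345.
P(II | observation) = 0.041904 / 0.0718345 = 0.583342.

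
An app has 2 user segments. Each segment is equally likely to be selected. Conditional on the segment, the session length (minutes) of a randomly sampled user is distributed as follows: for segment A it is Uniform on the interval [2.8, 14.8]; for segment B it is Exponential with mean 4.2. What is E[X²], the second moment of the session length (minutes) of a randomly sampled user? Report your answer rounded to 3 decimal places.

For each component E[X²] = Var + (mean)², giving A: 89.44; B: 35.28.
Overall E[X²] = 0.5·89.44 + 0.5·35.28 = 62.36.

62.360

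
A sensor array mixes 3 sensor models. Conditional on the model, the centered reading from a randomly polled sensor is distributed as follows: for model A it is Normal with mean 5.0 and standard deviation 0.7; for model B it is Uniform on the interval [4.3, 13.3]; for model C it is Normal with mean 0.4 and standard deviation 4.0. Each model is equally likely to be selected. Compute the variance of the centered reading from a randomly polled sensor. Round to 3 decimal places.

Per component, A: μ=5, E[X²]=25.49; B: μ=8.8, E[X²]=84.19; C: μ=0.4, E[X²]=16.16.
E[X] = 0.333333·5 + 0.333333·8.8 + 0.333333·0.4 = 4.73333.
E[X²] = 0.333333·25.49 + 0.333333·84.19 + 0.333333·16.16 = 41.9467.
Var(X) = E[X²] − (E[X])² = 41.9467 − 22.4044 = 19.5422.

19.542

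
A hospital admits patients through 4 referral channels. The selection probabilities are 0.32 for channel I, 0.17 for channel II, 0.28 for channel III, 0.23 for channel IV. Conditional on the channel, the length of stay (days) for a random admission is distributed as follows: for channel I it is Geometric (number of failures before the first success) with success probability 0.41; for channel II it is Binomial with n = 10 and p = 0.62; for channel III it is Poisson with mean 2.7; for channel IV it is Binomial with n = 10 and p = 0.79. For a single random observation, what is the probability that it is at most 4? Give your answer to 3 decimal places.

Conditional on each channel, P(X ≤ 4): I: 0.928508; II: 0.13476; III: 0.862908; IV: 0.00819353.
By total probability, P(X ≤ 4) = 0.32·0.928508 + 0.17·0.13476 + 0.28·0.862908 + 0.23·0.00819353 = 0.56353.

0.564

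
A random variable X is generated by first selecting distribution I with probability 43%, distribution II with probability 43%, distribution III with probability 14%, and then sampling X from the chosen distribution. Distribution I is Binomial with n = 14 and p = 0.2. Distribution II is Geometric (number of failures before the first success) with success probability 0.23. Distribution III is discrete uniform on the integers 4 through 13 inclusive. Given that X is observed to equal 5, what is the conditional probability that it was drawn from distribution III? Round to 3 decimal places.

0.180

Likelihoods P(X=5 | ·): I: 0.0859852; II: 0.062256; III: 0.1.
Posterior ∝ prior × likelihood. Numerator for III: 0.14·0.1 = 0.014.
Normalizing constant: 0.43·0.0859852 + 0.43·0.062256 + 0.14·0.1 = 0.0777438.
P(III | observation) = 0.014 / 0.0777438 = 0.180079.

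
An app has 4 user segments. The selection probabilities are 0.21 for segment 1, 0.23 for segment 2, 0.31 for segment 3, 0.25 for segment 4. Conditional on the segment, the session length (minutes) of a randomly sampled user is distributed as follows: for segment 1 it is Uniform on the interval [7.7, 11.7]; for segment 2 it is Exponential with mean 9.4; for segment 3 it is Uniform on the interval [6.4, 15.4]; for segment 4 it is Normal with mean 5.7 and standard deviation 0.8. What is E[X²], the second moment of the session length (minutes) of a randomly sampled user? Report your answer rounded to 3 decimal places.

107.891

For each component E[X²] = Var + (mean)², giving 1: 95.4233; 2: 176.72; 3: 125.56; 4: 33.13.
Overall E[X²] = 0.21·95.4233 + 0.23·176.72 + 0.31·125.56 + 0.25·33.13 = 107.891.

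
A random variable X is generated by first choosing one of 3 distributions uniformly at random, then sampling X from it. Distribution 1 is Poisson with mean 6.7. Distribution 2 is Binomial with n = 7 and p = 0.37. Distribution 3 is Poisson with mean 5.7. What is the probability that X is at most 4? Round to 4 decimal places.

0.4864

Conditional on each component, P(X ≤ 4): 1: 0.202159; 2: 0.929938; 3: 0.327215.
By total probability, P(X ≤ 4) = 0.333333·0.202159 + 0.333333·0.929938 + 0.333333·0.327215 = 0.486437.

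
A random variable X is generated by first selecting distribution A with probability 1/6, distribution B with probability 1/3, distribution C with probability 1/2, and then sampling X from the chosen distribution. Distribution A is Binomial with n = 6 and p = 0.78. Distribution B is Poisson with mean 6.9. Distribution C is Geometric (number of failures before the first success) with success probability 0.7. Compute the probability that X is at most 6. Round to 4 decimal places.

0.8215

Conditional on each component, P(X ≤ 6): A: 1; B: 0.464715; C: 0.999781.
By total probability, P(X ≤ 6) = 0.166667·1 + 0.333333·0.464715 + 0.5·0.999781 = 0.821462.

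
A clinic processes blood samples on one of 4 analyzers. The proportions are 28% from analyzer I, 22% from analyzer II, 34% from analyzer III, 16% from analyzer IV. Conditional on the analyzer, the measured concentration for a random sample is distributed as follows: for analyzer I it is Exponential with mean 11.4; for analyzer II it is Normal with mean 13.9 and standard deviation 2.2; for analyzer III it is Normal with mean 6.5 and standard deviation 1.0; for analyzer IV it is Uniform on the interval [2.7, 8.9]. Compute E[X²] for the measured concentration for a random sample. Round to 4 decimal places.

For each component E[X²] = Var + (mean)², giving I: 259.92; II: 198.05; III: 43.25; IV: 36.8433.
Overall E[X²] = 0.28·259.92 + 0.22·198.05 + 0.34·43.25 + 0.16·36.8433 = 136.949.

136.9485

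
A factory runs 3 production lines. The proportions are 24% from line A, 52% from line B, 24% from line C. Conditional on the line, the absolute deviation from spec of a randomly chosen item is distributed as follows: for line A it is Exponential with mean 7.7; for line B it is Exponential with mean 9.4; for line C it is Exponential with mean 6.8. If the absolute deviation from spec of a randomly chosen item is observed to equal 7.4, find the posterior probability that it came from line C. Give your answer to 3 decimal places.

Likelihoods f(7.4 | ·): A: 0.0496747; B: 0.0484151; C: 0.0495309.
Posterior ∝ prior × likelihood. Numerator for C: 0.24·0.0495309 = 0.0118874.
Normalizing constant: 0.24·0.0496747 + 0.52·0.0484151 + 0.24·0.0495309 = 0.0489852.
P(C | observation) = 0.0118874 / 0.0489852 = 0.242674.

0.243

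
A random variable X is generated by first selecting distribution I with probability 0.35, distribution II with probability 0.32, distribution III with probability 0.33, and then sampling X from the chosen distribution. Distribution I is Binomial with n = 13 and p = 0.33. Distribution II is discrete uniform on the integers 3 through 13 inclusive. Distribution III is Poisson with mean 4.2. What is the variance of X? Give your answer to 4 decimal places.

8.6594

Per component, I: μ=4.29, E[X²]=21.2784; II: μ=8, E[X²]=74; III: μ=4.2, E[X²]=21.84.
E[X] = 0.35·4.29 + 0.32·8 + 0.33·4.2 = 5.4475.
E[X²] = 0.35·21.2784 + 0.32·74 + 0.33·21.84 = 38.3346.
Var(X) = E[X²] − (E[X])² = 38.3346 − 29.6753 = 8.65938.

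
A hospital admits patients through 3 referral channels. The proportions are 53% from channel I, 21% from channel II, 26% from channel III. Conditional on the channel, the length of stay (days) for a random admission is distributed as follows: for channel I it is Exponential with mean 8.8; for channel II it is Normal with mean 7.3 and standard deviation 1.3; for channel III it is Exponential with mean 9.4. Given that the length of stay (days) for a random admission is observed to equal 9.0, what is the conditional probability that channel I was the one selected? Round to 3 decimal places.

Likelihoods f(9.0 | ·): I: 0.0408651; II: 0.130506; III: 0.0408374.
Posterior ∝ prior × likelihood. Numerator for I: 0.53·0.0408651 = 0.0216585.
Normalizing constant: 0.53·0.0408651 + 0.21·0.130506 + 0.26·0.0408374 = 0.0596826.
P(I | observation) = 0.0216585 / 0.0596826 = 0.362895.

0.363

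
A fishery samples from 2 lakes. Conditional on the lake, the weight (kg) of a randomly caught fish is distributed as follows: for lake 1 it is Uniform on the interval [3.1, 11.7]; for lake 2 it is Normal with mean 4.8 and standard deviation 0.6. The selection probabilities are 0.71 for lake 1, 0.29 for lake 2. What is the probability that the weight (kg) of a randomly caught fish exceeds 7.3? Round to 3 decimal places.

Conditional on each lake, P(X > 7.3): 1: 0.511628; 2: 1.54543e-05.
By total probability, P(X > 7.3) = 0.71·0.511628 + 0.29·1.54543e-05 = 0.36326.

0.363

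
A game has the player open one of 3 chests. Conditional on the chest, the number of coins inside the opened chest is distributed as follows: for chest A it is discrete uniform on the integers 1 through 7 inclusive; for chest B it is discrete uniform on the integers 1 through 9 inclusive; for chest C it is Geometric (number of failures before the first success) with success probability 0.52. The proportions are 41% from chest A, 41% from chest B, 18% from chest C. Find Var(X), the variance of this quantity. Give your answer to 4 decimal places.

6.7863

Per component, A: μ=4, E[X²]=20; B: μ=5, E[X²]=31.6667; C: μ=0.923077, E[X²]=2.62722.
E[X] = 0.41·4 + 0.41·5 + 0.18·0.923077 = 3.85615.
E[X²] = 0.41·20 + 0.41·31.6667 + 0.18·2.62722 = 21.6562.
Var(X) = E[X²] − (E[X])² = 21.6562 − 14.8699 = 6.78631.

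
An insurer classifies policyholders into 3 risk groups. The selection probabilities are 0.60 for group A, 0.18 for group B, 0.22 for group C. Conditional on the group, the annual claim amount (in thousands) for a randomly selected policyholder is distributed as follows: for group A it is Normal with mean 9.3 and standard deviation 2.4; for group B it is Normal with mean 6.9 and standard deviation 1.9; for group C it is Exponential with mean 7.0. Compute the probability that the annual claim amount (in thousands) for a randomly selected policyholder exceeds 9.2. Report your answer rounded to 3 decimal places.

0.389

Conditional on each group, P(X > 9.2): A: 0.516618; B: 0.113038; C: 0.268666.
By total probability, P(X > 9.2) = 0.6·0.516618 + 0.18·0.113038 + 0.22·0.268666 = 0.389424.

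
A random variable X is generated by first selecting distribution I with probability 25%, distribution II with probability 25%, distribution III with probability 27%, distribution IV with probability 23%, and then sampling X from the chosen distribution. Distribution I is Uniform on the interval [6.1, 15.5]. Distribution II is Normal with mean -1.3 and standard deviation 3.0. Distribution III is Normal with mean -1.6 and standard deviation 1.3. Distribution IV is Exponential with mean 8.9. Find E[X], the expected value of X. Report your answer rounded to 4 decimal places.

3.9900

Component means — I: 10.8; II: -1.3; III: -1.6; IV: 8.9.
E[X] = 0.25·10.8 + 0.25·-1.3 + 0.27·-1.6 + 0.23·8.9 = 3.99.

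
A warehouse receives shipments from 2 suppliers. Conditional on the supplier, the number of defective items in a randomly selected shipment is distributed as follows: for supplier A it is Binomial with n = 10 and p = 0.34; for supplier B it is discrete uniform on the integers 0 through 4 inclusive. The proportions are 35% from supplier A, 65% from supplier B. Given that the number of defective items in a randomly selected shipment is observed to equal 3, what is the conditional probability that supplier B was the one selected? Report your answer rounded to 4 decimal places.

Likelihoods P(X=3 | ·): A: 0.257292; B: 0.2.
Posterior ∝ prior × likelihood. Numerator for B: 0.65·0.2 = 0.13.
Normalizing constant: 0.35·0.257292 + 0.65·0.2 = 0.220052.
P(B | observation) = 0.13 / 0.220052 = 0.590769.

0.5908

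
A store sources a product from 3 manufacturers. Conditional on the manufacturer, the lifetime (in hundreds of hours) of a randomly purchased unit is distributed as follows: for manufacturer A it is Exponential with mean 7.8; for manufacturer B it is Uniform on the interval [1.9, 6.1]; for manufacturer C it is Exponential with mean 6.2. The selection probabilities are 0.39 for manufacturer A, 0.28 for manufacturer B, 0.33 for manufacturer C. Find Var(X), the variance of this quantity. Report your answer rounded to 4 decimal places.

39.1779

Per component, A: μ=7.8, E[X²]=121.68; B: μ=4, E[X²]=17.47; C: μ=6.2, E[X²]=76.88.
E[X] = 0.39·7.8 + 0.28·4 + 0.33·6.2 = 6.208.
E[X²] = 0.39·121.68 + 0.28·17.47 + 0.33·76.88 = 77.7172.
Var(X) = E[X²] − (E[X])² = 77.7172 − 38.5393 = 39.1779.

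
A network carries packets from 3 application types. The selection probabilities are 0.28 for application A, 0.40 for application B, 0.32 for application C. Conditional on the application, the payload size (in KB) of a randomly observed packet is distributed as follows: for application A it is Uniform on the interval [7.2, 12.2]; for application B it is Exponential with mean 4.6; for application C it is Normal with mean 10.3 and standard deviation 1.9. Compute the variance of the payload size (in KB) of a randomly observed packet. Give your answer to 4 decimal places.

17.3066

Per component, A: μ=9.7, E[X²]=96.1733; B: μ=4.6, E[X²]=42.32; C: μ=10.3, E[X²]=109.7.
E[X] = 0.28·9.7 + 0.4·4.6 + 0.32·10.3 = 7.852.
E[X²] = 0.28·96.1733 + 0.4·42.32 + 0.32·109.7 = 78.9605.
Var(X) = E[X²] − (E[X])² = 78.9605 − 61.6539 = 17.3066.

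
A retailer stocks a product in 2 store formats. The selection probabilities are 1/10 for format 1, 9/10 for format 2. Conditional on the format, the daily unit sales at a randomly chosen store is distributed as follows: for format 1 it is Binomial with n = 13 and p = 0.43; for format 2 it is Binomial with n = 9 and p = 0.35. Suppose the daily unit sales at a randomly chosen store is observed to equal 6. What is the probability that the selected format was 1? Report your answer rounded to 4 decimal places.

0.3572

Likelihoods P(X=6 | ·): 1: 0.212057; 2: 0.042406.
Posterior ∝ prior × likelihood. Numerator for 1: 0.1·0.212057 = 0.0212057.
Normalizing constant: 0.1·0.212057 + 0.9·0.042406 = 0.0593711.
P(1 | observation) = 0.0212057 / 0.0593711 = 0.357172.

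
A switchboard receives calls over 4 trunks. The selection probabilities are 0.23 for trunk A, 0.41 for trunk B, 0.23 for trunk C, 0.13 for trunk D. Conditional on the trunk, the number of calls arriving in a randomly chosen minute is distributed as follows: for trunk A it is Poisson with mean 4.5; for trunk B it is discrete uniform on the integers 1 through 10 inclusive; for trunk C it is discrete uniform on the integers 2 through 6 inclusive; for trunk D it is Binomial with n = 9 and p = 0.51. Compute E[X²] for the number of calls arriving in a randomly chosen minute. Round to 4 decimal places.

28.6487

For each component E[X²] = Var + (mean)², giving A: 24.75; B: 38.5; C: 18; D: 23.3172.
Overall E[X²] = 0.23·24.75 + 0.41·38.5 + 0.23·18 + 0.13·23.3172 = 28.6487.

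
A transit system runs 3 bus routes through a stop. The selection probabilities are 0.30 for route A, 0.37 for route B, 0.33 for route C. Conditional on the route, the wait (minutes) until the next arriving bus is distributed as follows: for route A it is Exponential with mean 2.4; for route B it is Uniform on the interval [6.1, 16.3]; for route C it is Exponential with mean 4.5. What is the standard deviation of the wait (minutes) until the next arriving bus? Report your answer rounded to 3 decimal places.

5.112

Per component, A: μ=2.4, E[X²]=11.52; B: μ=11.2, E[X²]=134.11; C: μ=4.5, E[X²]=40.5.
E[X] = 0.3·2.4 + 0.37·11.2 + 0.33·4.5 = 6.349.
E[X²] = 0.3·11.52 + 0.37·134.11 + 0.33·40.5 = 66.4417.
Var(X) = E[X²] − (E[X])² = 66.4417 − 40.3098 = 26.1319.
SD(X) = √26.1319 = 5.11194.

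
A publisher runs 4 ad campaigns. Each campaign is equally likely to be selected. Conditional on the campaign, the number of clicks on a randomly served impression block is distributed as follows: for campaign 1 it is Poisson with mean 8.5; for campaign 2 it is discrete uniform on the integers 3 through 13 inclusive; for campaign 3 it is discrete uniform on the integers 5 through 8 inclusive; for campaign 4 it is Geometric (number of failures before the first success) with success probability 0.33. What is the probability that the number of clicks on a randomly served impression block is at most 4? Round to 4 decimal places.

0.2803

Conditional on each campaign, P(X ≤ 4): 1: 0.074364; 2: 0.181818; 3: 0; 4: 0.864987.
By total probability, P(X ≤ 4) = 0.25·0.074364 + 0.25·0.181818 + 0.25·0 + 0.25·0.864987 = 0.280292.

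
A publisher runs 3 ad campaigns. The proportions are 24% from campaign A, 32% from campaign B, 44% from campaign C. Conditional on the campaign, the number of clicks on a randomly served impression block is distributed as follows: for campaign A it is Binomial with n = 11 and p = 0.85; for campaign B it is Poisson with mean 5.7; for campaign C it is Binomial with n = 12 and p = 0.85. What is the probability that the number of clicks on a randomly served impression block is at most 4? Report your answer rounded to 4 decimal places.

0.1048

Conditional on each campaign, P(X ≤ 4): A: 0.000321878; B: 0.327215; C: 7.17012e-05.
By total probability, P(X ≤ 4) = 0.24·0.000321878 + 0.32·0.327215 + 0.44·7.17012e-05 = 0.104818.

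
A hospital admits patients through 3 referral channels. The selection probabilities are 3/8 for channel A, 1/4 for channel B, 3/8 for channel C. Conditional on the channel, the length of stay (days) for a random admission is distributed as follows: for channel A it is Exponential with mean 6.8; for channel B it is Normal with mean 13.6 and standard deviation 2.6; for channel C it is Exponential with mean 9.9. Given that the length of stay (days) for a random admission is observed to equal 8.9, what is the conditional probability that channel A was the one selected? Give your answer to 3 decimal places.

0.394

Likelihoods f(8.9 | ·): A: 0.0397261; B: 0.029947; C: 0.0411091.
Posterior ∝ prior × likelihood. Numerator for A: 0.375·0.0397261 = 0.0148973.
Normalizing constant: 0.375·0.0397261 + 0.25·0.029947 + 0.375·0.0411091 = 0.0378.
P(A | observation) = 0.0148973 / 0.0378 = 0.394109.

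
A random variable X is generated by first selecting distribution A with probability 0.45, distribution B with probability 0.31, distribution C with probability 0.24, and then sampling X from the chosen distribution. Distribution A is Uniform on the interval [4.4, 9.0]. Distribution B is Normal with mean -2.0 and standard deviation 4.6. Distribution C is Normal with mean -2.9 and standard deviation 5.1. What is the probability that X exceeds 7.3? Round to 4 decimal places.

0.1785

Conditional on each component, P(X > 7.3): A: 0.369565; B: 0.0216017; C: 0.0227501.
By total probability, P(X > 7.3) = 0.45·0.369565 + 0.31·0.0216017 + 0.24·0.0227501 = 0.178461.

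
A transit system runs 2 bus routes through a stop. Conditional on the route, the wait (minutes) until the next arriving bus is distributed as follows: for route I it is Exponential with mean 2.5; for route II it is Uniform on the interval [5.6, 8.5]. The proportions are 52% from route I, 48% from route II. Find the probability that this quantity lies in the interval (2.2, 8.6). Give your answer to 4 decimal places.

0.6790

Conditional on each route, P(2.2 < X < 8.6): I: 0.382718; II: 1.
By total probability, P(2.2 < X < 8.6) = 0.52·0.382718 + 0.48·1 = 0.679013.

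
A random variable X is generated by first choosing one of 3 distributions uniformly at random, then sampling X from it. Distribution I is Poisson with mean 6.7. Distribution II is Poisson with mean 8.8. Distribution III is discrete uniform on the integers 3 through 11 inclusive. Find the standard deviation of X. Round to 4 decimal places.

Per component, I: μ=6.7, E[X²]=51.59; II: μ=8.8, E[X²]=86.24; III: μ=7, E[X²]=55.6667.
E[X] = 0.333333·6.7 + 0.333333·8.8 + 0.333333·7 = 7.5.
E[X²] = 0.333333·51.59 + 0.333333·86.24 + 0.333333·55.6667 = 64.4989.
Var(X) = E[X²] − (E[X])² = 64.4989 − 56.25 = 8.24889.
SD(X) = √8.24889 = 2.87209.

2.8721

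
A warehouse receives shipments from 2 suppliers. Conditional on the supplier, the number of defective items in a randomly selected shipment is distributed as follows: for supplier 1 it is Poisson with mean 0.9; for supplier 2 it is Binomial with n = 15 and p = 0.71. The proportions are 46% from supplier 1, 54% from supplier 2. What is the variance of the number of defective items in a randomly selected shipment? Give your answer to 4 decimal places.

25.6953

Per component, 1: μ=0.9, E[X²]=1.71; 2: μ=10.65, E[X²]=116.511.
E[X] = 0.46·0.9 + 0.54·10.65 = 6.165.
E[X²] = 0.46·1.71 + 0.54·116.511 = 63.7025.
Var(X) = E[X²] − (E[X])² = 63.7025 − 38.0072 = 25.6953.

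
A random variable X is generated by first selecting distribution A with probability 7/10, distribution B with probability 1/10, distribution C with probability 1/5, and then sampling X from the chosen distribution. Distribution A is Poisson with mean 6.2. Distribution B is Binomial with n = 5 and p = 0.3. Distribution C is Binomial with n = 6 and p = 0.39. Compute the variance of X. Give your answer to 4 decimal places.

Per component, A: μ=6.2, E[X²]=44.64; B: μ=1.5, E[X²]=3.3; C: μ=2.34, E[X²]=6.903.
E[X] = 0.7·6.2 + 0.1·1.5 + 0.2·2.34 = 4.958.
E[X²] = 0.7·44.64 + 0.1·3.3 + 0.2·6.903 = 32.9586.
Var(X) = E[X²] − (E[X])² = 32.9586 − 24.5818 = 8.37684.

8.3768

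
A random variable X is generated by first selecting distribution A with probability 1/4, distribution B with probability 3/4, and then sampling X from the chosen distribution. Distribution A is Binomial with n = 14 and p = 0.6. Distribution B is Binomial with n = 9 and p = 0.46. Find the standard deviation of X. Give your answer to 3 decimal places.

2.433

Per component, A: μ=8.4, E[X²]=73.92; B: μ=4.14, E[X²]=19.3752.
E[X] = 0.25·8.4 + 0.75·4.14 = 5.205.
E[X²] = 0.25·73.92 + 0.75·19.3752 = 33.0114.
Var(X) = E[X²] − (E[X])² = 33.0114 − 27.092 = 5.91938.
SD(X) = √5.91938 = 2.43298.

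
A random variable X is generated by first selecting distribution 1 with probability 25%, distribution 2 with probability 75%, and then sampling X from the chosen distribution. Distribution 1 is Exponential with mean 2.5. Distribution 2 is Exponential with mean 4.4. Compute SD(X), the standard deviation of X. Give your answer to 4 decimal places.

Per component, 1: μ=2.5, E[X²]=12.5; 2: μ=4.4, E[X²]=38.72.
E[X] = 0.25·2.5 + 0.75·4.4 = 3.925.
E[X²] = 0.25·12.5 + 0.75·38.72 = 32.165.
Var(X) = E[X²] − (E[X])² = 32.165 − 15.4056 = 16.7594.
SD(X) = √16.7594 = 4.09382.

4.0938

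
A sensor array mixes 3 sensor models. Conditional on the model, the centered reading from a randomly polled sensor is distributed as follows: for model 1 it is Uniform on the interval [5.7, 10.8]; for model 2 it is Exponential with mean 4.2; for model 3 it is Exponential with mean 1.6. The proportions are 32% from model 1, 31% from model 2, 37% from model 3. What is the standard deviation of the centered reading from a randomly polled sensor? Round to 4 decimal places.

Per component, 1: μ=8.25, E[X²]=70.23; 2: μ=4.2, E[X²]=35.28; 3: μ=1.6, E[X²]=5.12.
E[X] = 0.32·8.25 + 0.31·4.2 + 0.37·1.6 = 4.534.
E[X²] = 0.32·70.23 + 0.31·35.28 + 0.37·5.12 = 35.3048.
Var(X) = E[X²] − (E[X])² = 35.3048 − 20.5572 = 14.7476.
SD(X) = √14.7476 = 3.84027.

3.8403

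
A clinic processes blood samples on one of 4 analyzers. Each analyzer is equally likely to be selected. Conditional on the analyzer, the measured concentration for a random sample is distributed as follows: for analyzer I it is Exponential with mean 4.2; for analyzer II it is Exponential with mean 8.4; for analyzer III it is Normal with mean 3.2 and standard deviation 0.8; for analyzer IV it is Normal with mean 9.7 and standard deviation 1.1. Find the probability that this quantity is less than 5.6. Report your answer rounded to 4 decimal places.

Conditional on each analyzer, P(X < 5.6): I: 0.736403; II: 0.486583; III: 0.99865; IV: 9.67815e-05.
By total probability, P(X < 5.6) = 0.25·0.736403 + 0.25·0.486583 + 0.25·0.99865 + 0.25·9.67815e-05 = 0.555433.

0.5554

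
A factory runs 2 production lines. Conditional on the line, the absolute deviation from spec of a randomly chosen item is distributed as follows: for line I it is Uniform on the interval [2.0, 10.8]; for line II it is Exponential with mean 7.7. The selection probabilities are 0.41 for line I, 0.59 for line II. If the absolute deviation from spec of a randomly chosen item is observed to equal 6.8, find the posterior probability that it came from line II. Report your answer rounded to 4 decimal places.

0.4048

Likelihoods f(6.8 | ·): I: 0.113636; II: 0.0537003.
Posterior ∝ prior × likelihood. Numerator for II: 0.59·0.0537003 = 0.0316832.
Normalizing constant: 0.41·0.113636 + 0.59·0.0537003 = 0.0782741.
P(II | observation) = 0.0316832 / 0.0782741 = 0.404772.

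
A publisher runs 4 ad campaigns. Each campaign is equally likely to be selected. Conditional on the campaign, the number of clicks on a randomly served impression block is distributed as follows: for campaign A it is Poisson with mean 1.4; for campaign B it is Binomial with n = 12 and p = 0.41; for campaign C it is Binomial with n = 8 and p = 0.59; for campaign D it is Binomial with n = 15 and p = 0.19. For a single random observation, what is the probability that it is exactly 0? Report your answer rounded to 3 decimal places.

0.073

Conditional on each campaign, P(X = 0): A: 0.246597; B: 0.0017792; C: 0.000798493; D: 0.0423912.
By total probability, P(X = 0) = 0.25·0.246597 + 0.25·0.0017792 + 0.25·0.000798493 + 0.25·0.0423912 = 0.0728915.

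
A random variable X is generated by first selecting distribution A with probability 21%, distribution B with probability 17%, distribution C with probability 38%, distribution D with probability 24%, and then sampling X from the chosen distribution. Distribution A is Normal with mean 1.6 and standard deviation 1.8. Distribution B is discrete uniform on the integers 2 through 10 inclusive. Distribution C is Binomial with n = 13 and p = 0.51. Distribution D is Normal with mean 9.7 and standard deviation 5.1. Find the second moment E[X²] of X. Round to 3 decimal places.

55.233

For each component E[X²] = Var + (mean)², giving A: 5.8; B: 42.6667; C: 47.2056; D: 120.1.
Overall E[X²] = 0.21·5.8 + 0.17·42.6667 + 0.38·47.2056 + 0.24·120.1 = 55.2335.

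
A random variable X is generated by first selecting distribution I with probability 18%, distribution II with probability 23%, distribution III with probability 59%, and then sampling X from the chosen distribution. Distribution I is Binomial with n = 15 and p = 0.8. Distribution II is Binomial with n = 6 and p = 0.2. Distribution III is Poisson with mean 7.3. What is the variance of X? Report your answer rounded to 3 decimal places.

17.184

Per component, I: μ=12, E[X²]=146.4; II: μ=1.2, E[X²]=2.4; III: μ=7.3, E[X²]=60.59.
E[X] = 0.18·12 + 0.23·1.2 + 0.59·7.3 = 6.743.
E[X²] = 0.18·146.4 + 0.23·2.4 + 0.59·60.59 = 62.6521.
Var(X) = E[X²] − (E[X])² = 62.6521 − 45.468 = 17.1841.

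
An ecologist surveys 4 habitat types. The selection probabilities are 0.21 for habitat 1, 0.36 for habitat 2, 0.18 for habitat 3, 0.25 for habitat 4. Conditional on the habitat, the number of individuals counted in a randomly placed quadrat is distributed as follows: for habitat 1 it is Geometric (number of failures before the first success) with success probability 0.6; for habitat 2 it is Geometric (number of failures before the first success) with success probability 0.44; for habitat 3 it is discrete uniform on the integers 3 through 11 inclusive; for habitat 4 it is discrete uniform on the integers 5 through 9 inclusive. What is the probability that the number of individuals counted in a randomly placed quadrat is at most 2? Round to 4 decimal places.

0.4933

Conditional on each habitat, P(X ≤ 2): 1: 0.936; 2: 0.824384; 3: 0; 4: 0.
By total probability, P(X ≤ 2) = 0.21·0.936 + 0.36·0.824384 + 0.18·0 + 0.25·0 = 0.493338.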